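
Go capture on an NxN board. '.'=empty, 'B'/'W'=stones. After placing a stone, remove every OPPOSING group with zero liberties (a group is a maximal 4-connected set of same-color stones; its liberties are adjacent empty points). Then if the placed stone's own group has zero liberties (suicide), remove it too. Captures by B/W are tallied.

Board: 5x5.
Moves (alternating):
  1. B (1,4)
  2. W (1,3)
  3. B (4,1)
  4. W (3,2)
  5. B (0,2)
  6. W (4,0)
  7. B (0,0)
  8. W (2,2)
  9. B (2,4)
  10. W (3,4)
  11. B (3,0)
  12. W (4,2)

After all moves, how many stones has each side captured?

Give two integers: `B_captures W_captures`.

Move 1: B@(1,4) -> caps B=0 W=0
Move 2: W@(1,3) -> caps B=0 W=0
Move 3: B@(4,1) -> caps B=0 W=0
Move 4: W@(3,2) -> caps B=0 W=0
Move 5: B@(0,2) -> caps B=0 W=0
Move 6: W@(4,0) -> caps B=0 W=0
Move 7: B@(0,0) -> caps B=0 W=0
Move 8: W@(2,2) -> caps B=0 W=0
Move 9: B@(2,4) -> caps B=0 W=0
Move 10: W@(3,4) -> caps B=0 W=0
Move 11: B@(3,0) -> caps B=1 W=0
Move 12: W@(4,2) -> caps B=1 W=0

Answer: 1 0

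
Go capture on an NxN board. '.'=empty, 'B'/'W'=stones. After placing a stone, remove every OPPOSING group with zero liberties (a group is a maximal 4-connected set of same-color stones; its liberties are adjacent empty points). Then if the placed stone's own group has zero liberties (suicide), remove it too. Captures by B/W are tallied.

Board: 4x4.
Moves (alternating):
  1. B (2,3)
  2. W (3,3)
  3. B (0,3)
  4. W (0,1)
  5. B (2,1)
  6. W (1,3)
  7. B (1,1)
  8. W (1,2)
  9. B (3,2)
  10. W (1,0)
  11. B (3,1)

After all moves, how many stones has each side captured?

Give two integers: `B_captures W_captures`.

Move 1: B@(2,3) -> caps B=0 W=0
Move 2: W@(3,3) -> caps B=0 W=0
Move 3: B@(0,3) -> caps B=0 W=0
Move 4: W@(0,1) -> caps B=0 W=0
Move 5: B@(2,1) -> caps B=0 W=0
Move 6: W@(1,3) -> caps B=0 W=0
Move 7: B@(1,1) -> caps B=0 W=0
Move 8: W@(1,2) -> caps B=0 W=0
Move 9: B@(3,2) -> caps B=1 W=0
Move 10: W@(1,0) -> caps B=1 W=0
Move 11: B@(3,1) -> caps B=1 W=0

Answer: 1 0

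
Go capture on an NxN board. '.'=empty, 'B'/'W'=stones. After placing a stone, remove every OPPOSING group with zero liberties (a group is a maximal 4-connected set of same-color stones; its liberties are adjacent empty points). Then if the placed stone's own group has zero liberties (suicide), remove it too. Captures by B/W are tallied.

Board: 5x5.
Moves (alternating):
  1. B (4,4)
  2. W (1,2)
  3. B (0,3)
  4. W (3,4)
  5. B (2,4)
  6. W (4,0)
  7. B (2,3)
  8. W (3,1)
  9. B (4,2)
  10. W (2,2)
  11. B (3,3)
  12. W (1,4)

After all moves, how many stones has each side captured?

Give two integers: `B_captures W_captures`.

Answer: 1 0

Derivation:
Move 1: B@(4,4) -> caps B=0 W=0
Move 2: W@(1,2) -> caps B=0 W=0
Move 3: B@(0,3) -> caps B=0 W=0
Move 4: W@(3,4) -> caps B=0 W=0
Move 5: B@(2,4) -> caps B=0 W=0
Move 6: W@(4,0) -> caps B=0 W=0
Move 7: B@(2,3) -> caps B=0 W=0
Move 8: W@(3,1) -> caps B=0 W=0
Move 9: B@(4,2) -> caps B=0 W=0
Move 10: W@(2,2) -> caps B=0 W=0
Move 11: B@(3,3) -> caps B=1 W=0
Move 12: W@(1,4) -> caps B=1 W=0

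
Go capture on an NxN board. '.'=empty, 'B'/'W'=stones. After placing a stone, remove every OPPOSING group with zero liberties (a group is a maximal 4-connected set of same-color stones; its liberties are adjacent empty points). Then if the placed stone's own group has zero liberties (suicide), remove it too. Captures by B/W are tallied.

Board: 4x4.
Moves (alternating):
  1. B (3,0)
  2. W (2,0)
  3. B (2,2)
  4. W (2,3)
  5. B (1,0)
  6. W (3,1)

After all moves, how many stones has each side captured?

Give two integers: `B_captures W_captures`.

Move 1: B@(3,0) -> caps B=0 W=0
Move 2: W@(2,0) -> caps B=0 W=0
Move 3: B@(2,2) -> caps B=0 W=0
Move 4: W@(2,3) -> caps B=0 W=0
Move 5: B@(1,0) -> caps B=0 W=0
Move 6: W@(3,1) -> caps B=0 W=1

Answer: 0 1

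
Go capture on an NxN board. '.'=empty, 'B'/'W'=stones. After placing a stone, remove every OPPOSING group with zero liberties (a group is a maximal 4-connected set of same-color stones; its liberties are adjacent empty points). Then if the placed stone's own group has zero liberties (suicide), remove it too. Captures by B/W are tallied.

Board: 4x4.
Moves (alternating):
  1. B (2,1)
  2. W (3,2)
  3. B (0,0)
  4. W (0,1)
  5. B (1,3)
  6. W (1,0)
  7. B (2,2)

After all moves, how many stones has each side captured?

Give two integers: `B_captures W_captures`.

Answer: 0 1

Derivation:
Move 1: B@(2,1) -> caps B=0 W=0
Move 2: W@(3,2) -> caps B=0 W=0
Move 3: B@(0,0) -> caps B=0 W=0
Move 4: W@(0,1) -> caps B=0 W=0
Move 5: B@(1,3) -> caps B=0 W=0
Move 6: W@(1,0) -> caps B=0 W=1
Move 7: B@(2,2) -> caps B=0 W=1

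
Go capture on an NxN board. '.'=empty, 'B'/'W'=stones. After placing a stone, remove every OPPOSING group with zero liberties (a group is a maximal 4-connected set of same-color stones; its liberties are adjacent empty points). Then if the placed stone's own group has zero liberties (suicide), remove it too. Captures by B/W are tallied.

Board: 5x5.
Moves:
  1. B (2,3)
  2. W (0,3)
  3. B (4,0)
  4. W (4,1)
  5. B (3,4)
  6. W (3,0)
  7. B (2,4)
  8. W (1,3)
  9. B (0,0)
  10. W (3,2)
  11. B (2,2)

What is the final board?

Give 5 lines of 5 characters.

Move 1: B@(2,3) -> caps B=0 W=0
Move 2: W@(0,3) -> caps B=0 W=0
Move 3: B@(4,0) -> caps B=0 W=0
Move 4: W@(4,1) -> caps B=0 W=0
Move 5: B@(3,4) -> caps B=0 W=0
Move 6: W@(3,0) -> caps B=0 W=1
Move 7: B@(2,4) -> caps B=0 W=1
Move 8: W@(1,3) -> caps B=0 W=1
Move 9: B@(0,0) -> caps B=0 W=1
Move 10: W@(3,2) -> caps B=0 W=1
Move 11: B@(2,2) -> caps B=0 W=1

Answer: B..W.
...W.
..BBB
W.W.B
.W...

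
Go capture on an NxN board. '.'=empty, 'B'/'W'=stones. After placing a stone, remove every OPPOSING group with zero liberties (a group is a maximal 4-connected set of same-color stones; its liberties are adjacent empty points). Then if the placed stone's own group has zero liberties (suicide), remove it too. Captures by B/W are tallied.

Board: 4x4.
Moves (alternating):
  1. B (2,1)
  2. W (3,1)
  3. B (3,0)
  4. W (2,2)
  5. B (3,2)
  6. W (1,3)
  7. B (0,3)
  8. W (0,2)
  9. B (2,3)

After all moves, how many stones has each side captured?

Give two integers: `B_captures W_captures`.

Move 1: B@(2,1) -> caps B=0 W=0
Move 2: W@(3,1) -> caps B=0 W=0
Move 3: B@(3,0) -> caps B=0 W=0
Move 4: W@(2,2) -> caps B=0 W=0
Move 5: B@(3,2) -> caps B=1 W=0
Move 6: W@(1,3) -> caps B=1 W=0
Move 7: B@(0,3) -> caps B=1 W=0
Move 8: W@(0,2) -> caps B=1 W=1
Move 9: B@(2,3) -> caps B=1 W=1

Answer: 1 1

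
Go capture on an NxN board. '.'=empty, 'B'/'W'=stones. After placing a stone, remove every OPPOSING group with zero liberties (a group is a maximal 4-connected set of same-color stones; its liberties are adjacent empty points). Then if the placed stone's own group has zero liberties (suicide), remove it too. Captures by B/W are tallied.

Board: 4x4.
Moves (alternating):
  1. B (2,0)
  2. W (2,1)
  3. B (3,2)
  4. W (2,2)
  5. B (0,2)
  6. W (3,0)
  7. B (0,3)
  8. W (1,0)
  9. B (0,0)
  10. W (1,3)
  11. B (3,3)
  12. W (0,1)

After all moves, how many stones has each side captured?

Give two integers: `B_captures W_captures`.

Move 1: B@(2,0) -> caps B=0 W=0
Move 2: W@(2,1) -> caps B=0 W=0
Move 3: B@(3,2) -> caps B=0 W=0
Move 4: W@(2,2) -> caps B=0 W=0
Move 5: B@(0,2) -> caps B=0 W=0
Move 6: W@(3,0) -> caps B=0 W=0
Move 7: B@(0,3) -> caps B=0 W=0
Move 8: W@(1,0) -> caps B=0 W=1
Move 9: B@(0,0) -> caps B=0 W=1
Move 10: W@(1,3) -> caps B=0 W=1
Move 11: B@(3,3) -> caps B=0 W=1
Move 12: W@(0,1) -> caps B=0 W=2

Answer: 0 2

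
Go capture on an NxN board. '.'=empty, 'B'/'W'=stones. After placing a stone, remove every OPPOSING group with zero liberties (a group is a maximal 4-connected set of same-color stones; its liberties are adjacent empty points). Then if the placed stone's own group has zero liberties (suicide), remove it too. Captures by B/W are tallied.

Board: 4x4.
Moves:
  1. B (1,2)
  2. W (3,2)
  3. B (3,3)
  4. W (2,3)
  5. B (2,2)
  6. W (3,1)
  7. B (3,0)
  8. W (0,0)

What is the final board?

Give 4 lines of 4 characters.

Move 1: B@(1,2) -> caps B=0 W=0
Move 2: W@(3,2) -> caps B=0 W=0
Move 3: B@(3,3) -> caps B=0 W=0
Move 4: W@(2,3) -> caps B=0 W=1
Move 5: B@(2,2) -> caps B=0 W=1
Move 6: W@(3,1) -> caps B=0 W=1
Move 7: B@(3,0) -> caps B=0 W=1
Move 8: W@(0,0) -> caps B=0 W=1

Answer: W...
..B.
..BW
BWW.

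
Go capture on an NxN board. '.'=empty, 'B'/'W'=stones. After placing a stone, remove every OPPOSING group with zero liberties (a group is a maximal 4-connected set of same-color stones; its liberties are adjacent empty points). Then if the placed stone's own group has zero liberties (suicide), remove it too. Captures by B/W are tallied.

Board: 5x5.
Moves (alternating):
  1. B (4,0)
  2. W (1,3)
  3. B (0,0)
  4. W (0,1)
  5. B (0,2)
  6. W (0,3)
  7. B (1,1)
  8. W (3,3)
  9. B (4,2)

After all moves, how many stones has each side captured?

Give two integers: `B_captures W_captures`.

Move 1: B@(4,0) -> caps B=0 W=0
Move 2: W@(1,3) -> caps B=0 W=0
Move 3: B@(0,0) -> caps B=0 W=0
Move 4: W@(0,1) -> caps B=0 W=0
Move 5: B@(0,2) -> caps B=0 W=0
Move 6: W@(0,3) -> caps B=0 W=0
Move 7: B@(1,1) -> caps B=1 W=0
Move 8: W@(3,3) -> caps B=1 W=0
Move 9: B@(4,2) -> caps B=1 W=0

Answer: 1 0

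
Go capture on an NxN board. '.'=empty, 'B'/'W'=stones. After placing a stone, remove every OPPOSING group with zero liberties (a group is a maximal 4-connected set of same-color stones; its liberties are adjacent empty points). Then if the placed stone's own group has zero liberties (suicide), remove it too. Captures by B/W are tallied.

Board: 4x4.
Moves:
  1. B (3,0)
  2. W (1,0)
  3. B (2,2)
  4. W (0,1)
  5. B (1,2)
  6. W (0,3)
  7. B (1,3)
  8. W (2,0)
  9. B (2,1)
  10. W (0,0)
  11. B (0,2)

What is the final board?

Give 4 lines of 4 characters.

Answer: WWB.
W.BB
WBB.
B...

Derivation:
Move 1: B@(3,0) -> caps B=0 W=0
Move 2: W@(1,0) -> caps B=0 W=0
Move 3: B@(2,2) -> caps B=0 W=0
Move 4: W@(0,1) -> caps B=0 W=0
Move 5: B@(1,2) -> caps B=0 W=0
Move 6: W@(0,3) -> caps B=0 W=0
Move 7: B@(1,3) -> caps B=0 W=0
Move 8: W@(2,0) -> caps B=0 W=0
Move 9: B@(2,1) -> caps B=0 W=0
Move 10: W@(0,0) -> caps B=0 W=0
Move 11: B@(0,2) -> caps B=1 W=0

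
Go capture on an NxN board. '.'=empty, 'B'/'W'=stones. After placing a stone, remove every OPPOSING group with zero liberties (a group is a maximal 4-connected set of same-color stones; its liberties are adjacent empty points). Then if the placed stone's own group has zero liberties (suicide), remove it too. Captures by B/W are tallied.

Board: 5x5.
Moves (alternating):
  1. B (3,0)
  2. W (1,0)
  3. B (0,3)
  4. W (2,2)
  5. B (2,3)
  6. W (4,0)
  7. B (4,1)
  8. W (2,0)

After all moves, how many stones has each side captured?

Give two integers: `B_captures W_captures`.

Answer: 1 0

Derivation:
Move 1: B@(3,0) -> caps B=0 W=0
Move 2: W@(1,0) -> caps B=0 W=0
Move 3: B@(0,3) -> caps B=0 W=0
Move 4: W@(2,2) -> caps B=0 W=0
Move 5: B@(2,3) -> caps B=0 W=0
Move 6: W@(4,0) -> caps B=0 W=0
Move 7: B@(4,1) -> caps B=1 W=0
Move 8: W@(2,0) -> caps B=1 W=0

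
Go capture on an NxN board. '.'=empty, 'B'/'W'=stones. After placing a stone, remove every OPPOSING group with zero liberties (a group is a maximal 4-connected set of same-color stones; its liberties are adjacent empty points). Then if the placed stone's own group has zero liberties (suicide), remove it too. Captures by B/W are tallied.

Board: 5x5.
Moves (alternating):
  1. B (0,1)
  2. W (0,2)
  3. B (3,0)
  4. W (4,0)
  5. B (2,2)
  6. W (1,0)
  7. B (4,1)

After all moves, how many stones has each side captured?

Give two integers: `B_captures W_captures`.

Move 1: B@(0,1) -> caps B=0 W=0
Move 2: W@(0,2) -> caps B=0 W=0
Move 3: B@(3,0) -> caps B=0 W=0
Move 4: W@(4,0) -> caps B=0 W=0
Move 5: B@(2,2) -> caps B=0 W=0
Move 6: W@(1,0) -> caps B=0 W=0
Move 7: B@(4,1) -> caps B=1 W=0

Answer: 1 0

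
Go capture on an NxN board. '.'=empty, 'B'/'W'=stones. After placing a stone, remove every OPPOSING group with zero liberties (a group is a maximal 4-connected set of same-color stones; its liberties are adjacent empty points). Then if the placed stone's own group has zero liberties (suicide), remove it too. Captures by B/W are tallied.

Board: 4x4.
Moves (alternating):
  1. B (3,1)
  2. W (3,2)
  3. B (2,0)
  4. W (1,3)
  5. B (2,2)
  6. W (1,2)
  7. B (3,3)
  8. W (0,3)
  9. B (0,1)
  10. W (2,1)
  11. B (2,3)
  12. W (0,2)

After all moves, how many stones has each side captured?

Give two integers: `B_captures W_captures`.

Answer: 1 0

Derivation:
Move 1: B@(3,1) -> caps B=0 W=0
Move 2: W@(3,2) -> caps B=0 W=0
Move 3: B@(2,0) -> caps B=0 W=0
Move 4: W@(1,3) -> caps B=0 W=0
Move 5: B@(2,2) -> caps B=0 W=0
Move 6: W@(1,2) -> caps B=0 W=0
Move 7: B@(3,3) -> caps B=1 W=0
Move 8: W@(0,3) -> caps B=1 W=0
Move 9: B@(0,1) -> caps B=1 W=0
Move 10: W@(2,1) -> caps B=1 W=0
Move 11: B@(2,3) -> caps B=1 W=0
Move 12: W@(0,2) -> caps B=1 W=0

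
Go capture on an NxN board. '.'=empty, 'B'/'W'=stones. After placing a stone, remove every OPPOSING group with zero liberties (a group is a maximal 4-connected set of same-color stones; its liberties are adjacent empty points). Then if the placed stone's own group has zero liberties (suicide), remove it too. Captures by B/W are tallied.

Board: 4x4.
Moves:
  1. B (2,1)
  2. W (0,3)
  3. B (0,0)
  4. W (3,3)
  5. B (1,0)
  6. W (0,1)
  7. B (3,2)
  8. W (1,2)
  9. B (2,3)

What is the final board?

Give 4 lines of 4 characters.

Move 1: B@(2,1) -> caps B=0 W=0
Move 2: W@(0,3) -> caps B=0 W=0
Move 3: B@(0,0) -> caps B=0 W=0
Move 4: W@(3,3) -> caps B=0 W=0
Move 5: B@(1,0) -> caps B=0 W=0
Move 6: W@(0,1) -> caps B=0 W=0
Move 7: B@(3,2) -> caps B=0 W=0
Move 8: W@(1,2) -> caps B=0 W=0
Move 9: B@(2,3) -> caps B=1 W=0

Answer: BW.W
B.W.
.B.B
..B.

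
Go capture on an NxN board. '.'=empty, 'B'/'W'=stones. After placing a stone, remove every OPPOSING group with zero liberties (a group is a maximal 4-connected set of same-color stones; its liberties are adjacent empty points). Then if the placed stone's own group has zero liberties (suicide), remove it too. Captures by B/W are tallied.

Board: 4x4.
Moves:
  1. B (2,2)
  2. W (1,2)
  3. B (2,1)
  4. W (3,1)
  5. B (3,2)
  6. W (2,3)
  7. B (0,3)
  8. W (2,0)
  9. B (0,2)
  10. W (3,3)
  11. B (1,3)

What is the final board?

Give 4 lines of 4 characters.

Answer: ..BB
..WB
WBB.
.WB.

Derivation:
Move 1: B@(2,2) -> caps B=0 W=0
Move 2: W@(1,2) -> caps B=0 W=0
Move 3: B@(2,1) -> caps B=0 W=0
Move 4: W@(3,1) -> caps B=0 W=0
Move 5: B@(3,2) -> caps B=0 W=0
Move 6: W@(2,3) -> caps B=0 W=0
Move 7: B@(0,3) -> caps B=0 W=0
Move 8: W@(2,0) -> caps B=0 W=0
Move 9: B@(0,2) -> caps B=0 W=0
Move 10: W@(3,3) -> caps B=0 W=0
Move 11: B@(1,3) -> caps B=2 W=0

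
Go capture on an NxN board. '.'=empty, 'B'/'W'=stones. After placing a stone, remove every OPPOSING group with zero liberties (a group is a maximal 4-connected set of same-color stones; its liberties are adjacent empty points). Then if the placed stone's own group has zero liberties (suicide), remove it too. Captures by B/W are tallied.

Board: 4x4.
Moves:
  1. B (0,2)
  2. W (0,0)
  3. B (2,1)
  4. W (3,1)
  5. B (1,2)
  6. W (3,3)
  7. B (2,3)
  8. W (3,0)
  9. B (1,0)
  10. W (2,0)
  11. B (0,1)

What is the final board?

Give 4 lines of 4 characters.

Move 1: B@(0,2) -> caps B=0 W=0
Move 2: W@(0,0) -> caps B=0 W=0
Move 3: B@(2,1) -> caps B=0 W=0
Move 4: W@(3,1) -> caps B=0 W=0
Move 5: B@(1,2) -> caps B=0 W=0
Move 6: W@(3,3) -> caps B=0 W=0
Move 7: B@(2,3) -> caps B=0 W=0
Move 8: W@(3,0) -> caps B=0 W=0
Move 9: B@(1,0) -> caps B=0 W=0
Move 10: W@(2,0) -> caps B=0 W=0
Move 11: B@(0,1) -> caps B=1 W=0

Answer: .BB.
B.B.
WB.B
WW.W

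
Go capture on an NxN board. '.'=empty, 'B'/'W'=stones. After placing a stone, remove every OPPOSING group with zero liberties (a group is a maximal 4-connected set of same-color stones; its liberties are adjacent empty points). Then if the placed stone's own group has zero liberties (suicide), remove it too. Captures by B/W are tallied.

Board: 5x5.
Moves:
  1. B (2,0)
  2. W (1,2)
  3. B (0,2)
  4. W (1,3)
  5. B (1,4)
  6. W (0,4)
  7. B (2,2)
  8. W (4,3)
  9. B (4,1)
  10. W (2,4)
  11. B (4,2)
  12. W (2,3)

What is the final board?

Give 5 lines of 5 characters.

Answer: ..B.W
..WW.
B.BWW
.....
.BBW.

Derivation:
Move 1: B@(2,0) -> caps B=0 W=0
Move 2: W@(1,2) -> caps B=0 W=0
Move 3: B@(0,2) -> caps B=0 W=0
Move 4: W@(1,3) -> caps B=0 W=0
Move 5: B@(1,4) -> caps B=0 W=0
Move 6: W@(0,4) -> caps B=0 W=0
Move 7: B@(2,2) -> caps B=0 W=0
Move 8: W@(4,3) -> caps B=0 W=0
Move 9: B@(4,1) -> caps B=0 W=0
Move 10: W@(2,4) -> caps B=0 W=1
Move 11: B@(4,2) -> caps B=0 W=1
Move 12: W@(2,3) -> caps B=0 W=1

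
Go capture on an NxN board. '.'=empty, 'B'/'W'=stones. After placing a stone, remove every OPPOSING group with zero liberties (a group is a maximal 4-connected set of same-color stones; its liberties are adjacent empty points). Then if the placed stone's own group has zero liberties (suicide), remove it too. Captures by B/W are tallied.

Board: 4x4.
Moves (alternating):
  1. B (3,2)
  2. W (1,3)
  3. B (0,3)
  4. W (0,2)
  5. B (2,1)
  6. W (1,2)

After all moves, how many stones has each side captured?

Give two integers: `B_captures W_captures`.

Move 1: B@(3,2) -> caps B=0 W=0
Move 2: W@(1,3) -> caps B=0 W=0
Move 3: B@(0,3) -> caps B=0 W=0
Move 4: W@(0,2) -> caps B=0 W=1
Move 5: B@(2,1) -> caps B=0 W=1
Move 6: W@(1,2) -> caps B=0 W=1

Answer: 0 1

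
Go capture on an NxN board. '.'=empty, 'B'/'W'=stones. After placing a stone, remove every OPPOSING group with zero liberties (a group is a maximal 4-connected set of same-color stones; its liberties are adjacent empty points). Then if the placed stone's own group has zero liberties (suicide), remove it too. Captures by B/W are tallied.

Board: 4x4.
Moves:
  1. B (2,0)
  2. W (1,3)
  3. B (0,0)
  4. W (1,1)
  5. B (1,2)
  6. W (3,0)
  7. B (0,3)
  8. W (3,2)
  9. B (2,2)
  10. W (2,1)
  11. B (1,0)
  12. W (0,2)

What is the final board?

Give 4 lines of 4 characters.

Answer: B.W.
BWBW
BWB.
W.W.

Derivation:
Move 1: B@(2,0) -> caps B=0 W=0
Move 2: W@(1,3) -> caps B=0 W=0
Move 3: B@(0,0) -> caps B=0 W=0
Move 4: W@(1,1) -> caps B=0 W=0
Move 5: B@(1,2) -> caps B=0 W=0
Move 6: W@(3,0) -> caps B=0 W=0
Move 7: B@(0,3) -> caps B=0 W=0
Move 8: W@(3,2) -> caps B=0 W=0
Move 9: B@(2,2) -> caps B=0 W=0
Move 10: W@(2,1) -> caps B=0 W=0
Move 11: B@(1,0) -> caps B=0 W=0
Move 12: W@(0,2) -> caps B=0 W=1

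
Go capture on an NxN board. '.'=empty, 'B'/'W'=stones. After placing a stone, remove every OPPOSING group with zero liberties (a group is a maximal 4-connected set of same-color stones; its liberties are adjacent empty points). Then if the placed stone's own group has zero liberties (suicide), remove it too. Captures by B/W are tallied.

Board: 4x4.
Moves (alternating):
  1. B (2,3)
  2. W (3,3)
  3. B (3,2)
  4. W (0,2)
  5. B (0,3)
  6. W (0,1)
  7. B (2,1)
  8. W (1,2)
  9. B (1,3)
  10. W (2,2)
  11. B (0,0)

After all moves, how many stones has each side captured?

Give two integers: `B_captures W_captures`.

Move 1: B@(2,3) -> caps B=0 W=0
Move 2: W@(3,3) -> caps B=0 W=0
Move 3: B@(3,2) -> caps B=1 W=0
Move 4: W@(0,2) -> caps B=1 W=0
Move 5: B@(0,3) -> caps B=1 W=0
Move 6: W@(0,1) -> caps B=1 W=0
Move 7: B@(2,1) -> caps B=1 W=0
Move 8: W@(1,2) -> caps B=1 W=0
Move 9: B@(1,3) -> caps B=1 W=0
Move 10: W@(2,2) -> caps B=1 W=0
Move 11: B@(0,0) -> caps B=1 W=0

Answer: 1 0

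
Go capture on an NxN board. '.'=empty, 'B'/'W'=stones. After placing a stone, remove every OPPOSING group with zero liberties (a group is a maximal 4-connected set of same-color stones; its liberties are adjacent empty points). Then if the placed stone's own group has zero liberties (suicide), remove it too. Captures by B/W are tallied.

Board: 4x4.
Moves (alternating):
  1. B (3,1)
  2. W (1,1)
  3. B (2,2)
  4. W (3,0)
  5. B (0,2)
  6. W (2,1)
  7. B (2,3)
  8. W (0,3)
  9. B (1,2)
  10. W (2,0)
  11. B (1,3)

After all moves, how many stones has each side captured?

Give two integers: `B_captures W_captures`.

Answer: 1 0

Derivation:
Move 1: B@(3,1) -> caps B=0 W=0
Move 2: W@(1,1) -> caps B=0 W=0
Move 3: B@(2,2) -> caps B=0 W=0
Move 4: W@(3,0) -> caps B=0 W=0
Move 5: B@(0,2) -> caps B=0 W=0
Move 6: W@(2,1) -> caps B=0 W=0
Move 7: B@(2,3) -> caps B=0 W=0
Move 8: W@(0,3) -> caps B=0 W=0
Move 9: B@(1,2) -> caps B=0 W=0
Move 10: W@(2,0) -> caps B=0 W=0
Move 11: B@(1,3) -> caps B=1 W=0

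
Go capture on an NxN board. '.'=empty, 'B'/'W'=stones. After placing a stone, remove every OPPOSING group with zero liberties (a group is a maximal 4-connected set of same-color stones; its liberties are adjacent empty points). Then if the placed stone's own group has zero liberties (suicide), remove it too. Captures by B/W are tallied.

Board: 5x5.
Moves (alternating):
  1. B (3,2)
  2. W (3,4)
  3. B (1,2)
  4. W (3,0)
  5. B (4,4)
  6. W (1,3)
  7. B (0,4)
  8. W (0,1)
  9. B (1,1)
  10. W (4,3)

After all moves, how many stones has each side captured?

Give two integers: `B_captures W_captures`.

Move 1: B@(3,2) -> caps B=0 W=0
Move 2: W@(3,4) -> caps B=0 W=0
Move 3: B@(1,2) -> caps B=0 W=0
Move 4: W@(3,0) -> caps B=0 W=0
Move 5: B@(4,4) -> caps B=0 W=0
Move 6: W@(1,3) -> caps B=0 W=0
Move 7: B@(0,4) -> caps B=0 W=0
Move 8: W@(0,1) -> caps B=0 W=0
Move 9: B@(1,1) -> caps B=0 W=0
Move 10: W@(4,3) -> caps B=0 W=1

Answer: 0 1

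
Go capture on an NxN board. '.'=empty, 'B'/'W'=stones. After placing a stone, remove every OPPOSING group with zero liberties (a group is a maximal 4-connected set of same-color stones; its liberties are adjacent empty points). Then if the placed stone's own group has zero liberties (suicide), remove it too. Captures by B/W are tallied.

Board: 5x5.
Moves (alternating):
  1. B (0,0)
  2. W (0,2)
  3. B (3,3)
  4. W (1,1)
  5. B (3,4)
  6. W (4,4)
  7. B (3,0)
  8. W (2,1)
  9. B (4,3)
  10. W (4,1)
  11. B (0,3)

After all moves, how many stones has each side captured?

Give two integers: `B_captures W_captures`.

Move 1: B@(0,0) -> caps B=0 W=0
Move 2: W@(0,2) -> caps B=0 W=0
Move 3: B@(3,3) -> caps B=0 W=0
Move 4: W@(1,1) -> caps B=0 W=0
Move 5: B@(3,4) -> caps B=0 W=0
Move 6: W@(4,4) -> caps B=0 W=0
Move 7: B@(3,0) -> caps B=0 W=0
Move 8: W@(2,1) -> caps B=0 W=0
Move 9: B@(4,3) -> caps B=1 W=0
Move 10: W@(4,1) -> caps B=1 W=0
Move 11: B@(0,3) -> caps B=1 W=0

Answer: 1 0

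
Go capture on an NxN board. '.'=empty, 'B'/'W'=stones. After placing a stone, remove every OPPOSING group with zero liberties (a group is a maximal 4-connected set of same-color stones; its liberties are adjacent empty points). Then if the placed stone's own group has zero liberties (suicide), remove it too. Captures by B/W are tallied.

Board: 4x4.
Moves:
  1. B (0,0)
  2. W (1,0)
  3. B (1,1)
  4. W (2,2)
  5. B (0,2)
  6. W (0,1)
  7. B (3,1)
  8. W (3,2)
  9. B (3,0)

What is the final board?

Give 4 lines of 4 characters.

Answer: .WB.
WB..
..W.
BBW.

Derivation:
Move 1: B@(0,0) -> caps B=0 W=0
Move 2: W@(1,0) -> caps B=0 W=0
Move 3: B@(1,1) -> caps B=0 W=0
Move 4: W@(2,2) -> caps B=0 W=0
Move 5: B@(0,2) -> caps B=0 W=0
Move 6: W@(0,1) -> caps B=0 W=1
Move 7: B@(3,1) -> caps B=0 W=1
Move 8: W@(3,2) -> caps B=0 W=1
Move 9: B@(3,0) -> caps B=0 W=1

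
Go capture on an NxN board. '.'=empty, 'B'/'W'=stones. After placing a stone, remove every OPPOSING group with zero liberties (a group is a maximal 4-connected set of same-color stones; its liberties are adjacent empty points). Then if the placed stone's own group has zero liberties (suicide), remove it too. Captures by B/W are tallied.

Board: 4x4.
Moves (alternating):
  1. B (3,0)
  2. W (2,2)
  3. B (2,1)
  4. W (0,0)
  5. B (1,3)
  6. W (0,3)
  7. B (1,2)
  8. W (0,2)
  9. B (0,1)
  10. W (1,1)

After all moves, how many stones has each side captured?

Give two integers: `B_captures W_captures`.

Answer: 2 0

Derivation:
Move 1: B@(3,0) -> caps B=0 W=0
Move 2: W@(2,2) -> caps B=0 W=0
Move 3: B@(2,1) -> caps B=0 W=0
Move 4: W@(0,0) -> caps B=0 W=0
Move 5: B@(1,3) -> caps B=0 W=0
Move 6: W@(0,3) -> caps B=0 W=0
Move 7: B@(1,2) -> caps B=0 W=0
Move 8: W@(0,2) -> caps B=0 W=0
Move 9: B@(0,1) -> caps B=2 W=0
Move 10: W@(1,1) -> caps B=2 W=0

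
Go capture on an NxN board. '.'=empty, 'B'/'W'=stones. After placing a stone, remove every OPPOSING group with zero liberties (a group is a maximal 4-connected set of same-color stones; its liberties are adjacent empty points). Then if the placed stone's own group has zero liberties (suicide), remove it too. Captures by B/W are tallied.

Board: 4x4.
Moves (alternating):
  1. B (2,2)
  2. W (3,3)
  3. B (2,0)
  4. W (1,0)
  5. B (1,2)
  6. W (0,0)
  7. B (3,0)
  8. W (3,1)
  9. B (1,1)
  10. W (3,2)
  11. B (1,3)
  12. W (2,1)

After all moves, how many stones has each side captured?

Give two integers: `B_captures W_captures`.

Move 1: B@(2,2) -> caps B=0 W=0
Move 2: W@(3,3) -> caps B=0 W=0
Move 3: B@(2,0) -> caps B=0 W=0
Move 4: W@(1,0) -> caps B=0 W=0
Move 5: B@(1,2) -> caps B=0 W=0
Move 6: W@(0,0) -> caps B=0 W=0
Move 7: B@(3,0) -> caps B=0 W=0
Move 8: W@(3,1) -> caps B=0 W=0
Move 9: B@(1,1) -> caps B=0 W=0
Move 10: W@(3,2) -> caps B=0 W=0
Move 11: B@(1,3) -> caps B=0 W=0
Move 12: W@(2,1) -> caps B=0 W=2

Answer: 0 2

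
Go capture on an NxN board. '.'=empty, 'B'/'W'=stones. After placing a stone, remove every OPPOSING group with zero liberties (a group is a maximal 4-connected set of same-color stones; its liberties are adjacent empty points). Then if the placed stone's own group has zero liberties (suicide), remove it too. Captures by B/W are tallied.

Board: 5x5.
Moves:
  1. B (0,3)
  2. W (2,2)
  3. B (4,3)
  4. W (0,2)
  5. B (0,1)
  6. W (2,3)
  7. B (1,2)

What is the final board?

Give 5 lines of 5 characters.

Move 1: B@(0,3) -> caps B=0 W=0
Move 2: W@(2,2) -> caps B=0 W=0
Move 3: B@(4,3) -> caps B=0 W=0
Move 4: W@(0,2) -> caps B=0 W=0
Move 5: B@(0,1) -> caps B=0 W=0
Move 6: W@(2,3) -> caps B=0 W=0
Move 7: B@(1,2) -> caps B=1 W=0

Answer: .B.B.
..B..
..WW.
.....
...B.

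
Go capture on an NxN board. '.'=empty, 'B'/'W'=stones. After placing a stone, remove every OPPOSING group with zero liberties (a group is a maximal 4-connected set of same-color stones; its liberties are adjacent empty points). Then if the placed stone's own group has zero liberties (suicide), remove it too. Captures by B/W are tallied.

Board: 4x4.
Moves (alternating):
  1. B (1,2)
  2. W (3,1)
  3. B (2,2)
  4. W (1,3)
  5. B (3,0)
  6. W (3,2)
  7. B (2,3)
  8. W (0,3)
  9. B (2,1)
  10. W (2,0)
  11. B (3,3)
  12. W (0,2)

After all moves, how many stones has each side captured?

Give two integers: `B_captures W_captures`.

Move 1: B@(1,2) -> caps B=0 W=0
Move 2: W@(3,1) -> caps B=0 W=0
Move 3: B@(2,2) -> caps B=0 W=0
Move 4: W@(1,3) -> caps B=0 W=0
Move 5: B@(3,0) -> caps B=0 W=0
Move 6: W@(3,2) -> caps B=0 W=0
Move 7: B@(2,3) -> caps B=0 W=0
Move 8: W@(0,3) -> caps B=0 W=0
Move 9: B@(2,1) -> caps B=0 W=0
Move 10: W@(2,0) -> caps B=0 W=1
Move 11: B@(3,3) -> caps B=0 W=1
Move 12: W@(0,2) -> caps B=0 W=1

Answer: 0 1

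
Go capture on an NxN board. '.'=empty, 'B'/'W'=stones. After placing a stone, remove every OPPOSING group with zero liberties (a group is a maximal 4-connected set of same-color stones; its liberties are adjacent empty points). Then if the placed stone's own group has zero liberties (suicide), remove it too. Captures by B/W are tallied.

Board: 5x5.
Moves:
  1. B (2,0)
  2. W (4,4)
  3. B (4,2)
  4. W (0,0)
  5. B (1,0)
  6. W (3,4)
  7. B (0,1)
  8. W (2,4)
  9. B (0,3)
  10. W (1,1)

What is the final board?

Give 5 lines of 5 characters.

Answer: .B.B.
BW...
B...W
....W
..B.W

Derivation:
Move 1: B@(2,0) -> caps B=0 W=0
Move 2: W@(4,4) -> caps B=0 W=0
Move 3: B@(4,2) -> caps B=0 W=0
Move 4: W@(0,0) -> caps B=0 W=0
Move 5: B@(1,0) -> caps B=0 W=0
Move 6: W@(3,4) -> caps B=0 W=0
Move 7: B@(0,1) -> caps B=1 W=0
Move 8: W@(2,4) -> caps B=1 W=0
Move 9: B@(0,3) -> caps B=1 W=0
Move 10: W@(1,1) -> caps B=1 W=0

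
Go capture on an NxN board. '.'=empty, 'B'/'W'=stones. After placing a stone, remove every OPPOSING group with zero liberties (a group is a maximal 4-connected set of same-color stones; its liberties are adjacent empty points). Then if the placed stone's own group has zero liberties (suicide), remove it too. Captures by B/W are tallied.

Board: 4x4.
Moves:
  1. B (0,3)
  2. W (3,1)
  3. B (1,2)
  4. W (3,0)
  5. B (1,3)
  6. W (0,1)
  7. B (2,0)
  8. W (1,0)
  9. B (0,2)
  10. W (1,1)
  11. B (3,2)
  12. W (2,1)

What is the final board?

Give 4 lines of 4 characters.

Move 1: B@(0,3) -> caps B=0 W=0
Move 2: W@(3,1) -> caps B=0 W=0
Move 3: B@(1,2) -> caps B=0 W=0
Move 4: W@(3,0) -> caps B=0 W=0
Move 5: B@(1,3) -> caps B=0 W=0
Move 6: W@(0,1) -> caps B=0 W=0
Move 7: B@(2,0) -> caps B=0 W=0
Move 8: W@(1,0) -> caps B=0 W=0
Move 9: B@(0,2) -> caps B=0 W=0
Move 10: W@(1,1) -> caps B=0 W=0
Move 11: B@(3,2) -> caps B=0 W=0
Move 12: W@(2,1) -> caps B=0 W=1

Answer: .WBB
WWBB
.W..
WWB.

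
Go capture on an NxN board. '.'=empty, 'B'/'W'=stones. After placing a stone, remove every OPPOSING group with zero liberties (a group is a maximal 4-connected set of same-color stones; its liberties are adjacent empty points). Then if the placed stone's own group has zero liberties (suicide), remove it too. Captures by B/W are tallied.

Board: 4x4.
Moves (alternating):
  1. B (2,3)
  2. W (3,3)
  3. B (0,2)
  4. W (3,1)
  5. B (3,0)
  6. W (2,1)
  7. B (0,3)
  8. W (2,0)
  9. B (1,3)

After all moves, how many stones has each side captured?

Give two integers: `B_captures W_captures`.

Answer: 0 1

Derivation:
Move 1: B@(2,3) -> caps B=0 W=0
Move 2: W@(3,3) -> caps B=0 W=0
Move 3: B@(0,2) -> caps B=0 W=0
Move 4: W@(3,1) -> caps B=0 W=0
Move 5: B@(3,0) -> caps B=0 W=0
Move 6: W@(2,1) -> caps B=0 W=0
Move 7: B@(0,3) -> caps B=0 W=0
Move 8: W@(2,0) -> caps B=0 W=1
Move 9: B@(1,3) -> caps B=0 W=1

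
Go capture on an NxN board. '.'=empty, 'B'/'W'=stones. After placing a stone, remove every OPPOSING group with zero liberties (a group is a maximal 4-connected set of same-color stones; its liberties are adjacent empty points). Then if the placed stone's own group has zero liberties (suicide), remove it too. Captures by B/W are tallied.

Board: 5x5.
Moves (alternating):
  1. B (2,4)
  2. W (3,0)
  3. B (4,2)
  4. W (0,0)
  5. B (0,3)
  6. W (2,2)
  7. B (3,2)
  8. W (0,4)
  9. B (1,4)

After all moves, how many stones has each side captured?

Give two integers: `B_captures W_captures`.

Answer: 1 0

Derivation:
Move 1: B@(2,4) -> caps B=0 W=0
Move 2: W@(3,0) -> caps B=0 W=0
Move 3: B@(4,2) -> caps B=0 W=0
Move 4: W@(0,0) -> caps B=0 W=0
Move 5: B@(0,3) -> caps B=0 W=0
Move 6: W@(2,2) -> caps B=0 W=0
Move 7: B@(3,2) -> caps B=0 W=0
Move 8: W@(0,4) -> caps B=0 W=0
Move 9: B@(1,4) -> caps B=1 W=0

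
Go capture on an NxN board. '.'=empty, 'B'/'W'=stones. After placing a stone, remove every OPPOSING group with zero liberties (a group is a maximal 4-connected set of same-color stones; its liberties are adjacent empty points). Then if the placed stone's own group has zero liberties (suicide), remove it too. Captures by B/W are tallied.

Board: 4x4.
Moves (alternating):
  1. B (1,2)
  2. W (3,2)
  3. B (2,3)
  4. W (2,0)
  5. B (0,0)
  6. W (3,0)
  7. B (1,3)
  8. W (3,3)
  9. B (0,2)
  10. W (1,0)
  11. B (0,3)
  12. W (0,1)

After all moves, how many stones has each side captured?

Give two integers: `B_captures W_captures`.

Answer: 0 1

Derivation:
Move 1: B@(1,2) -> caps B=0 W=0
Move 2: W@(3,2) -> caps B=0 W=0
Move 3: B@(2,3) -> caps B=0 W=0
Move 4: W@(2,0) -> caps B=0 W=0
Move 5: B@(0,0) -> caps B=0 W=0
Move 6: W@(3,0) -> caps B=0 W=0
Move 7: B@(1,3) -> caps B=0 W=0
Move 8: W@(3,3) -> caps B=0 W=0
Move 9: B@(0,2) -> caps B=0 W=0
Move 10: W@(1,0) -> caps B=0 W=0
Move 11: B@(0,3) -> caps B=0 W=0
Move 12: W@(0,1) -> caps B=0 W=1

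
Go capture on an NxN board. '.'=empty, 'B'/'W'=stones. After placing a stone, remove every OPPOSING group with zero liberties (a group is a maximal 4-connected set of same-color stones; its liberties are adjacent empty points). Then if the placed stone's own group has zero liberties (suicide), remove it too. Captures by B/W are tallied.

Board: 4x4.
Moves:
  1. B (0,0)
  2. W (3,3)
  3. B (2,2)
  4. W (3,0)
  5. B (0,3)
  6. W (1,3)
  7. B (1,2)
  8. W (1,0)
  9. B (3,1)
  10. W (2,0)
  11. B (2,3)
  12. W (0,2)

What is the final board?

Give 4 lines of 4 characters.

Answer: B.WB
W.B.
W.BB
WB.W

Derivation:
Move 1: B@(0,0) -> caps B=0 W=0
Move 2: W@(3,3) -> caps B=0 W=0
Move 3: B@(2,2) -> caps B=0 W=0
Move 4: W@(3,0) -> caps B=0 W=0
Move 5: B@(0,3) -> caps B=0 W=0
Move 6: W@(1,3) -> caps B=0 W=0
Move 7: B@(1,2) -> caps B=0 W=0
Move 8: W@(1,0) -> caps B=0 W=0
Move 9: B@(3,1) -> caps B=0 W=0
Move 10: W@(2,0) -> caps B=0 W=0
Move 11: B@(2,3) -> caps B=1 W=0
Move 12: W@(0,2) -> caps B=1 W=0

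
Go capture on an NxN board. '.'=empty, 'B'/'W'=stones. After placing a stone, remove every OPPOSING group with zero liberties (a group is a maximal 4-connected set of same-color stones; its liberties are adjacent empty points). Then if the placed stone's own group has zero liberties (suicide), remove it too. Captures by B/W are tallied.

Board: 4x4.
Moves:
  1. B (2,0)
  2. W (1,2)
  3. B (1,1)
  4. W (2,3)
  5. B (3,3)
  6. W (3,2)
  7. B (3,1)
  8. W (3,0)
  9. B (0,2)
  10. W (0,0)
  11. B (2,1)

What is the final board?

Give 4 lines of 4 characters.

Answer: W.B.
.BW.
BB.W
.BW.

Derivation:
Move 1: B@(2,0) -> caps B=0 W=0
Move 2: W@(1,2) -> caps B=0 W=0
Move 3: B@(1,1) -> caps B=0 W=0
Move 4: W@(2,3) -> caps B=0 W=0
Move 5: B@(3,3) -> caps B=0 W=0
Move 6: W@(3,2) -> caps B=0 W=1
Move 7: B@(3,1) -> caps B=0 W=1
Move 8: W@(3,0) -> caps B=0 W=1
Move 9: B@(0,2) -> caps B=0 W=1
Move 10: W@(0,0) -> caps B=0 W=1
Move 11: B@(2,1) -> caps B=0 W=1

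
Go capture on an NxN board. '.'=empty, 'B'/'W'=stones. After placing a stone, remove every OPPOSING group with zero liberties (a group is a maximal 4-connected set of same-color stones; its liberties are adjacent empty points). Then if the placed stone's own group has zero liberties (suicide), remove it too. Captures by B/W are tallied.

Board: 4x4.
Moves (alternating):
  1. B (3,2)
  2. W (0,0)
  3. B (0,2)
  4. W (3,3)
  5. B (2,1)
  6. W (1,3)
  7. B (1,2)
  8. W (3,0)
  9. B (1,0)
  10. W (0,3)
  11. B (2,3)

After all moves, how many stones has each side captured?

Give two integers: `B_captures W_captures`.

Answer: 3 0

Derivation:
Move 1: B@(3,2) -> caps B=0 W=0
Move 2: W@(0,0) -> caps B=0 W=0
Move 3: B@(0,2) -> caps B=0 W=0
Move 4: W@(3,3) -> caps B=0 W=0
Move 5: B@(2,1) -> caps B=0 W=0
Move 6: W@(1,3) -> caps B=0 W=0
Move 7: B@(1,2) -> caps B=0 W=0
Move 8: W@(3,0) -> caps B=0 W=0
Move 9: B@(1,0) -> caps B=0 W=0
Move 10: W@(0,3) -> caps B=0 W=0
Move 11: B@(2,3) -> caps B=3 W=0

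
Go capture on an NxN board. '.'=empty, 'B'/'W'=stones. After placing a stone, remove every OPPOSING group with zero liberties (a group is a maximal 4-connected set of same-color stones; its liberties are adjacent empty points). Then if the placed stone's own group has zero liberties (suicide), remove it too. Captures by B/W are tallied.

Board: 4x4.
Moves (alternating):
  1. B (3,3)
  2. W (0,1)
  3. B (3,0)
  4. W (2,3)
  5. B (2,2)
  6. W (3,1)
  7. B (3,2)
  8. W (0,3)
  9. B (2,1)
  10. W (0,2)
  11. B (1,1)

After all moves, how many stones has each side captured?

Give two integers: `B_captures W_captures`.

Answer: 1 0

Derivation:
Move 1: B@(3,3) -> caps B=0 W=0
Move 2: W@(0,1) -> caps B=0 W=0
Move 3: B@(3,0) -> caps B=0 W=0
Move 4: W@(2,3) -> caps B=0 W=0
Move 5: B@(2,2) -> caps B=0 W=0
Move 6: W@(3,1) -> caps B=0 W=0
Move 7: B@(3,2) -> caps B=0 W=0
Move 8: W@(0,3) -> caps B=0 W=0
Move 9: B@(2,1) -> caps B=1 W=0
Move 10: W@(0,2) -> caps B=1 W=0
Move 11: B@(1,1) -> caps B=1 W=0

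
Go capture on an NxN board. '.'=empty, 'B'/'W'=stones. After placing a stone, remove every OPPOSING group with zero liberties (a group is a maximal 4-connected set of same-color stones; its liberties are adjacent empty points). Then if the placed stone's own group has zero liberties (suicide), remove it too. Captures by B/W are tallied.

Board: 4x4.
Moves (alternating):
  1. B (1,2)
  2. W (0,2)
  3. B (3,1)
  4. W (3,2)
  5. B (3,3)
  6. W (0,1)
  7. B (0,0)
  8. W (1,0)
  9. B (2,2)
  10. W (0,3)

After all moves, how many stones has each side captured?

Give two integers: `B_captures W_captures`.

Answer: 1 1

Derivation:
Move 1: B@(1,2) -> caps B=0 W=0
Move 2: W@(0,2) -> caps B=0 W=0
Move 3: B@(3,1) -> caps B=0 W=0
Move 4: W@(3,2) -> caps B=0 W=0
Move 5: B@(3,3) -> caps B=0 W=0
Move 6: W@(0,1) -> caps B=0 W=0
Move 7: B@(0,0) -> caps B=0 W=0
Move 8: W@(1,0) -> caps B=0 W=1
Move 9: B@(2,2) -> caps B=1 W=1
Move 10: W@(0,3) -> caps B=1 W=1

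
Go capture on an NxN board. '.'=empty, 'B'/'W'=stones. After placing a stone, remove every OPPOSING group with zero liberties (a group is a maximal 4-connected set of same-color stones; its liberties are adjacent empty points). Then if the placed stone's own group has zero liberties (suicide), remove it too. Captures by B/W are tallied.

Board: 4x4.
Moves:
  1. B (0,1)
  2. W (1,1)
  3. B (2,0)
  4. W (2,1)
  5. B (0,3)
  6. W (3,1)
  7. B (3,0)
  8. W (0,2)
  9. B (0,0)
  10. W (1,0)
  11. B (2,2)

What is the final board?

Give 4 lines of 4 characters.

Move 1: B@(0,1) -> caps B=0 W=0
Move 2: W@(1,1) -> caps B=0 W=0
Move 3: B@(2,0) -> caps B=0 W=0
Move 4: W@(2,1) -> caps B=0 W=0
Move 5: B@(0,3) -> caps B=0 W=0
Move 6: W@(3,1) -> caps B=0 W=0
Move 7: B@(3,0) -> caps B=0 W=0
Move 8: W@(0,2) -> caps B=0 W=0
Move 9: B@(0,0) -> caps B=0 W=0
Move 10: W@(1,0) -> caps B=0 W=4
Move 11: B@(2,2) -> caps B=0 W=4

Answer: ..WB
WW..
.WB.
.W..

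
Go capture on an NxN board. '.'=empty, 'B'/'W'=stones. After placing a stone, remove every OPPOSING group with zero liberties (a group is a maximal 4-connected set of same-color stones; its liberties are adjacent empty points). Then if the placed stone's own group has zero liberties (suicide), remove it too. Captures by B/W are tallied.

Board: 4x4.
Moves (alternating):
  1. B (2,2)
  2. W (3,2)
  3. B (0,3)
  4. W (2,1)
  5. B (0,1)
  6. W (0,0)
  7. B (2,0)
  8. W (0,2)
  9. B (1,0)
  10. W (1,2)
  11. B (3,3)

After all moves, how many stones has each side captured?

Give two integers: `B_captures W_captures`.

Answer: 1 0

Derivation:
Move 1: B@(2,2) -> caps B=0 W=0
Move 2: W@(3,2) -> caps B=0 W=0
Move 3: B@(0,3) -> caps B=0 W=0
Move 4: W@(2,1) -> caps B=0 W=0
Move 5: B@(0,1) -> caps B=0 W=0
Move 6: W@(0,0) -> caps B=0 W=0
Move 7: B@(2,0) -> caps B=0 W=0
Move 8: W@(0,2) -> caps B=0 W=0
Move 9: B@(1,0) -> caps B=1 W=0
Move 10: W@(1,2) -> caps B=1 W=0
Move 11: B@(3,3) -> caps B=1 W=0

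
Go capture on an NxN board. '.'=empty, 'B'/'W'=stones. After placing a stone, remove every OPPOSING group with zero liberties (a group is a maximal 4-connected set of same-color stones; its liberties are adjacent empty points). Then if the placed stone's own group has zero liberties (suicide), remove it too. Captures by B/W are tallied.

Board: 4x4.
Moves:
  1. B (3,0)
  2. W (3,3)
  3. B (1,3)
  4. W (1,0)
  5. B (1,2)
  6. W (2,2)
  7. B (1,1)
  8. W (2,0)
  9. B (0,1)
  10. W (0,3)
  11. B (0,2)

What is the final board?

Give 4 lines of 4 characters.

Answer: .BB.
WBBB
W.W.
B..W

Derivation:
Move 1: B@(3,0) -> caps B=0 W=0
Move 2: W@(3,3) -> caps B=0 W=0
Move 3: B@(1,3) -> caps B=0 W=0
Move 4: W@(1,0) -> caps B=0 W=0
Move 5: B@(1,2) -> caps B=0 W=0
Move 6: W@(2,2) -> caps B=0 W=0
Move 7: B@(1,1) -> caps B=0 W=0
Move 8: W@(2,0) -> caps B=0 W=0
Move 9: B@(0,1) -> caps B=0 W=0
Move 10: W@(0,3) -> caps B=0 W=0
Move 11: B@(0,2) -> caps B=1 W=0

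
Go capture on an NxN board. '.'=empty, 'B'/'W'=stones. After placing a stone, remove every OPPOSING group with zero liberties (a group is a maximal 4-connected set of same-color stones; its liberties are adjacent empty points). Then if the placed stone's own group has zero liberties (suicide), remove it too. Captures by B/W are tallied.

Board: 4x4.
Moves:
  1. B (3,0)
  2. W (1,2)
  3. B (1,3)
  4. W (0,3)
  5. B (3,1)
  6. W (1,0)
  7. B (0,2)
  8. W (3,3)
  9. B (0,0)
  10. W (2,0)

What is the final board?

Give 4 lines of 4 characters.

Move 1: B@(3,0) -> caps B=0 W=0
Move 2: W@(1,2) -> caps B=0 W=0
Move 3: B@(1,3) -> caps B=0 W=0
Move 4: W@(0,3) -> caps B=0 W=0
Move 5: B@(3,1) -> caps B=0 W=0
Move 6: W@(1,0) -> caps B=0 W=0
Move 7: B@(0,2) -> caps B=1 W=0
Move 8: W@(3,3) -> caps B=1 W=0
Move 9: B@(0,0) -> caps B=1 W=0
Move 10: W@(2,0) -> caps B=1 W=0

Answer: B.B.
W.WB
W...
BB.W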